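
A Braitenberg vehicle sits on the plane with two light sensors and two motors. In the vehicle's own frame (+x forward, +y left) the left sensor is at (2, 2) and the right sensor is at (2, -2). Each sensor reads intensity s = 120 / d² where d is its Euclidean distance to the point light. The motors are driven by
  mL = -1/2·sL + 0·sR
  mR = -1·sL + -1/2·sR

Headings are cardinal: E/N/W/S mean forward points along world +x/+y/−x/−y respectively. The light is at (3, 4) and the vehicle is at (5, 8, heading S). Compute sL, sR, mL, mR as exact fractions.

6 30 -3 -21

left sensor world pos  = (7, 6); dL² = 20
right sensor world pos = (3, 6); dR² = 4
sL = 120/20 = 6
sR = 120/4 = 30
mL = -1/2·sL + 0·sR = -3
mR = -1·sL + -1/2·sR = -21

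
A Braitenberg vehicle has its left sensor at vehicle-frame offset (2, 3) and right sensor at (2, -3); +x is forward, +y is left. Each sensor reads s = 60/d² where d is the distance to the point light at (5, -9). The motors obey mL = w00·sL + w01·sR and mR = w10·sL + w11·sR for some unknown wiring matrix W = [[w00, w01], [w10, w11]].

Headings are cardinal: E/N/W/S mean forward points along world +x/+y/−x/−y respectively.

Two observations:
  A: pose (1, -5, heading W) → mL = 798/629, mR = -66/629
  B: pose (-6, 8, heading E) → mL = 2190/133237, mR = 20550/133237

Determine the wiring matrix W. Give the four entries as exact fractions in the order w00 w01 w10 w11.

1 -1/2 -1/2 1

obs A: pose=(1,-5,W) → sL=60/37, sR=12/17, mL=798/629, mR=-66/629
obs B: pose=(-6,8,E) → sL=60/481, sR=60/277, mL=2190/133237, mR=20550/133237
sensor matrix S = [[60/37, 12/17], [60/481, 60/277]]; det S = 596160/2265029
solve [mL_A; mL_B] = S·[w00; w01] and [mR_A; mR_B] = S·[w10; w11]:
  w00 = 1, w01 = -1/2, w10 = -1/2, w11 = 1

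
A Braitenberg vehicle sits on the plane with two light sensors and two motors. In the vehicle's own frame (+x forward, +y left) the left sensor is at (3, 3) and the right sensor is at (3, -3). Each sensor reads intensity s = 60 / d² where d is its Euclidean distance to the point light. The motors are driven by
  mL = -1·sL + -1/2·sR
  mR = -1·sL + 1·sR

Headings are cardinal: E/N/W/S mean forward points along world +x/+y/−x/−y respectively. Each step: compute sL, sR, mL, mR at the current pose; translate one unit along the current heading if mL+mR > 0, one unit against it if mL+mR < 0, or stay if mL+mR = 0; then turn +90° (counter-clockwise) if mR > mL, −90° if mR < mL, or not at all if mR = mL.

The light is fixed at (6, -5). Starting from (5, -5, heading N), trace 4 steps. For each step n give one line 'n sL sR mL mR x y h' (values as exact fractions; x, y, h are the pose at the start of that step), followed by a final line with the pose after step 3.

0 12/5 60/13 -306/65 144/65 5 -5 N
1 15/8 3 -27/8 9/8 5 -6 W
2 12/5 12/5 -18/5 0 6 -6 S
3 10/3 10/3 -5 0 6 -5 E
final 5 -5 N

n=0: pose=(5,-5,N); sL=12/5, sR=60/13; mL=-306/65, mR=144/65; mL+mR=-162/65 → advance -1; mR−mL=90/13 → turn +1·90°
n=1: pose=(5,-6,W); sL=15/8, sR=3; mL=-27/8, mR=9/8; mL+mR=-9/4 → advance -1; mR−mL=9/2 → turn +1·90°
n=2: pose=(6,-6,S); sL=12/5, sR=12/5; mL=-18/5, mR=0; mL+mR=-18/5 → advance -1; mR−mL=18/5 → turn +1·90°
n=3: pose=(6,-5,E); sL=10/3, sR=10/3; mL=-5, mR=0; mL+mR=-5 → advance -1; mR−mL=5 → turn +1·90°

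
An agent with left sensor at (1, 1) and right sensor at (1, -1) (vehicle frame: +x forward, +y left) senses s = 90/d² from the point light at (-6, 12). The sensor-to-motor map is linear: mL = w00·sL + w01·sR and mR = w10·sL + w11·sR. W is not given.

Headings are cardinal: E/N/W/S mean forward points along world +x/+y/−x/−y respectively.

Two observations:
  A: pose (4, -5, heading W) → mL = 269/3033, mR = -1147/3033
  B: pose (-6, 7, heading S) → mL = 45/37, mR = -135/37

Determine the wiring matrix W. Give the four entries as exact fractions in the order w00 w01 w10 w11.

1 -1/2 -1/2 -1

obs A: pose=(4,-5,W) → sL=2/9, sR=90/337, mL=269/3033, mR=-1147/3033
obs B: pose=(-6,7,S) → sL=90/37, sR=90/37, mL=45/37, mR=-135/37
sensor matrix S = [[2/9, 90/337], [90/37, 90/37]]; det S = -1360/12469
solve [mL_A; mL_B] = S·[w00; w01] and [mR_A; mR_B] = S·[w10; w11]:
  w00 = 1, w01 = -1/2, w10 = -1/2, w11 = -1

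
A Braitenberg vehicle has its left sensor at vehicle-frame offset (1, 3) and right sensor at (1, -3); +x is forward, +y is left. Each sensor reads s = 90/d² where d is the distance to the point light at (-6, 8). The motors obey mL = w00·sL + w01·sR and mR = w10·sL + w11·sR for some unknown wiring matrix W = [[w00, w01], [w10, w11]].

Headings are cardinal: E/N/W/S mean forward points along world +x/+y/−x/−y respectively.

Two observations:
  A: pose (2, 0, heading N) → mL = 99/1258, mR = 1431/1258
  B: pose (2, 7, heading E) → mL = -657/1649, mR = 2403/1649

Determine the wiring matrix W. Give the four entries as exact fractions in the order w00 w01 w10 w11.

obs A: pose=(2,0,N) → sL=45/37, sR=9/17, mL=99/1258, mR=1431/1258
obs B: pose=(2,7,E) → sL=18/17, sR=90/97, mL=-657/1649, mR=2403/1649
sensor matrix S = [[45/37, 9/17], [18/17, 90/97]]; det S = 589032/1037221
solve [mL_A; mL_B] = S·[w00; w01] and [mR_A; mR_B] = S·[w10; w11]:
  w00 = 1/2, w01 = -1, w10 = 1/2, w11 = 1

1/2 -1 1/2 1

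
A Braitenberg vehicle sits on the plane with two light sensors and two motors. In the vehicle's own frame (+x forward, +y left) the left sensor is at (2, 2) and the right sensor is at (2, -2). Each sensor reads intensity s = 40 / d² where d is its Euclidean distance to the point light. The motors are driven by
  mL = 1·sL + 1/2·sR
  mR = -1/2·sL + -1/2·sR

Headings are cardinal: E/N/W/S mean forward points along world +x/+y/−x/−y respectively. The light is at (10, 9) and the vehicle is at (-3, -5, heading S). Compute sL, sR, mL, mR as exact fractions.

left sensor world pos  = (-1, -7); dL² = 377
right sensor world pos = (-5, -7); dR² = 481
sL = 40/377 = 40/377
sR = 40/481 = 40/481
mL = 1·sL + 1/2·sR = 2060/13949
mR = -1/2·sL + -1/2·sR = -1320/13949

40/377 40/481 2060/13949 -1320/13949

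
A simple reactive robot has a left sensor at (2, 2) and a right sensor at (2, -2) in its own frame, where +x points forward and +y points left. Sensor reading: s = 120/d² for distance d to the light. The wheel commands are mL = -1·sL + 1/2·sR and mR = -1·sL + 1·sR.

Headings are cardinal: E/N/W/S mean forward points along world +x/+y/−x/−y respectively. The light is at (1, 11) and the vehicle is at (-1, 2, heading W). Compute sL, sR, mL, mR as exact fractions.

120/137 24/13 84/1781 1728/1781

left sensor world pos  = (-3, 0); dL² = 137
right sensor world pos = (-3, 4); dR² = 65
sL = 120/137 = 120/137
sR = 120/65 = 24/13
mL = -1·sL + 1/2·sR = 84/1781
mR = -1·sL + 1·sR = 1728/1781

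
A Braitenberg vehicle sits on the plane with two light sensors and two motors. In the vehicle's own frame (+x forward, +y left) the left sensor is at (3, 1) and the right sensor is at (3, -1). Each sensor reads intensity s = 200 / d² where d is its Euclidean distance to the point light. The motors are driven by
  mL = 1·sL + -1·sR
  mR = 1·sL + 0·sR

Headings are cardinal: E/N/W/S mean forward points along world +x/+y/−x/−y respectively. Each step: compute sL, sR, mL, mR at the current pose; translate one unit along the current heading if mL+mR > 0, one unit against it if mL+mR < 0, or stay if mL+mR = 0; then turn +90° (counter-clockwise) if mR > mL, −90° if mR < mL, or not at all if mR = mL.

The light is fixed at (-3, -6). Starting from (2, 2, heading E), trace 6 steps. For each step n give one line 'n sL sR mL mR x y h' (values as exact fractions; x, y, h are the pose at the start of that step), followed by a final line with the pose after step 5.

n=0: pose=(2,2,E); sL=40/29, sR=200/113; mL=-1280/3277, mR=40/29; mL+mR=3240/3277 → advance +1; mR−mL=200/113 → turn +1·90°
n=1: pose=(3,2,N); sL=100/73, sR=20/17; mL=240/1241, mR=100/73; mL+mR=1940/1241 → advance +1; mR−mL=20/17 → turn +1·90°
n=2: pose=(3,3,W); sL=200/73, sR=200/109; mL=7200/7957, mR=200/73; mL+mR=29000/7957 → advance +1; mR−mL=200/109 → turn +1·90°
n=3: pose=(2,3,S); sL=25/9, sR=50/13; mL=-125/117, mR=25/9; mL+mR=200/117 → advance +1; mR−mL=50/13 → turn +1·90°
n=4: pose=(2,2,E); sL=40/29, sR=200/113; mL=-1280/3277, mR=40/29; mL+mR=3240/3277 → advance +1; mR−mL=200/113 → turn +1·90°
n=5: pose=(3,2,N); sL=100/73, sR=20/17; mL=240/1241, mR=100/73; mL+mR=1940/1241 → advance +1; mR−mL=20/17 → turn +1·90°

0 40/29 200/113 -1280/3277 40/29 2 2 E
1 100/73 20/17 240/1241 100/73 3 2 N
2 200/73 200/109 7200/7957 200/73 3 3 W
3 25/9 50/13 -125/117 25/9 2 3 S
4 40/29 200/113 -1280/3277 40/29 2 2 E
5 100/73 20/17 240/1241 100/73 3 2 N
final 3 3 W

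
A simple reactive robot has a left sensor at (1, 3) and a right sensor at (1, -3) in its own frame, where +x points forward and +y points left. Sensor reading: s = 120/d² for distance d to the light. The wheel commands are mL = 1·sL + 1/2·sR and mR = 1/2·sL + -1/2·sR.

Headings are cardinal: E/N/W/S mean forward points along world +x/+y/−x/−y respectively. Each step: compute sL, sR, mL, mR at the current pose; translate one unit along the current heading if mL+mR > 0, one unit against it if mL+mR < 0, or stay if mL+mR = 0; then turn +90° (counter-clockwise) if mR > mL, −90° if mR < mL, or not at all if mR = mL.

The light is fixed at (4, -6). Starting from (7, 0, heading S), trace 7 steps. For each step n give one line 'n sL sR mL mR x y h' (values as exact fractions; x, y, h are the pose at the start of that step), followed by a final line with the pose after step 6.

n=0: pose=(7,0,S); sL=120/61, sR=24/5; mL=1332/305, mR=-432/305; mL+mR=180/61 → advance +1; mR−mL=-1764/305 → turn -1·90°
n=1: pose=(7,-1,W); sL=15, sR=30/17; mL=270/17, mR=225/34; mL+mR=45/2 → advance +1; mR−mL=-315/34 → turn -1·90°
n=2: pose=(6,-1,N); sL=120/37, sR=120/61; mL=9540/2257, mR=1440/2257; mL+mR=180/37 → advance +1; mR−mL=-8100/2257 → turn -1·90°
n=3: pose=(6,0,E); sL=4/3, sR=20/3; mL=14/3, mR=-8/3; mL+mR=2 → advance +1; mR−mL=-22/3 → turn -1·90°
n=4: pose=(7,0,S); sL=120/61, sR=24/5; mL=1332/305, mR=-432/305; mL+mR=180/61 → advance +1; mR−mL=-1764/305 → turn -1·90°
n=5: pose=(7,-1,W); sL=15, sR=30/17; mL=270/17, mR=225/34; mL+mR=45/2 → advance +1; mR−mL=-315/34 → turn -1·90°
n=6: pose=(6,-1,N); sL=120/37, sR=120/61; mL=9540/2257, mR=1440/2257; mL+mR=180/37 → advance +1; mR−mL=-8100/2257 → turn -1·90°

0 120/61 24/5 1332/305 -432/305 7 0 S
1 15 30/17 270/17 225/34 7 -1 W
2 120/37 120/61 9540/2257 1440/2257 6 -1 N
3 4/3 20/3 14/3 -8/3 6 0 E
4 120/61 24/5 1332/305 -432/305 7 0 S
5 15 30/17 270/17 225/34 7 -1 W
6 120/37 120/61 9540/2257 1440/2257 6 -1 N
final 6 0 E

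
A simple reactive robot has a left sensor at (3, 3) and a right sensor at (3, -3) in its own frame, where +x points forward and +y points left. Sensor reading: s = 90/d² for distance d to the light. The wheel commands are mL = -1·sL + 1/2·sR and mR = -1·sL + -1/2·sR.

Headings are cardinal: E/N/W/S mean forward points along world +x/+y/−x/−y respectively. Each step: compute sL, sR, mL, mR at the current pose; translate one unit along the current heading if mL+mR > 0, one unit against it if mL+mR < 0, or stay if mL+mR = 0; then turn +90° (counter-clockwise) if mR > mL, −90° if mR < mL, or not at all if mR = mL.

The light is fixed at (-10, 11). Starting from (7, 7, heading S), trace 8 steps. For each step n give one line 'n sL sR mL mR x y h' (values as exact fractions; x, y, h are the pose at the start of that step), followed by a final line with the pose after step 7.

n=0: pose=(7,7,S); sL=90/449, sR=18/49; mL=-369/22001, mR=-8451/22001; mL+mR=-180/449 → advance -1; mR−mL=-18/49 → turn -1·90°
n=1: pose=(7,8,W); sL=45/116, sR=45/98; mL=-225/1421, mR=-1755/2842; mL+mR=-45/58 → advance -1; mR−mL=-45/98 → turn -1·90°
n=2: pose=(8,8,N); sL=2/5, sR=10/49; mL=-73/245, mR=-123/245; mL+mR=-4/5 → advance -1; mR−mL=-10/49 → turn -1·90°
n=3: pose=(8,7,E); sL=45/221, sR=9/49; mL=-2421/21658, mR=-6399/21658; mL+mR=-90/221 → advance -1; mR−mL=-9/49 → turn -1·90°
n=4: pose=(7,7,S); sL=90/449, sR=18/49; mL=-369/22001, mR=-8451/22001; mL+mR=-180/449 → advance -1; mR−mL=-18/49 → turn -1·90°
n=5: pose=(7,8,W); sL=45/116, sR=45/98; mL=-225/1421, mR=-1755/2842; mL+mR=-45/58 → advance -1; mR−mL=-45/98 → turn -1·90°
n=6: pose=(8,8,N); sL=2/5, sR=10/49; mL=-73/245, mR=-123/245; mL+mR=-4/5 → advance -1; mR−mL=-10/49 → turn -1·90°
n=7: pose=(8,7,E); sL=45/221, sR=9/49; mL=-2421/21658, mR=-6399/21658; mL+mR=-90/221 → advance -1; mR−mL=-9/49 → turn -1·90°

0 90/449 18/49 -369/22001 -8451/22001 7 7 S
1 45/116 45/98 -225/1421 -1755/2842 7 8 W
2 2/5 10/49 -73/245 -123/245 8 8 N
3 45/221 9/49 -2421/21658 -6399/21658 8 7 E
4 90/449 18/49 -369/22001 -8451/22001 7 7 S
5 45/116 45/98 -225/1421 -1755/2842 7 8 W
6 2/5 10/49 -73/245 -123/245 8 8 N
7 45/221 9/49 -2421/21658 -6399/21658 8 7 E
final 7 7 S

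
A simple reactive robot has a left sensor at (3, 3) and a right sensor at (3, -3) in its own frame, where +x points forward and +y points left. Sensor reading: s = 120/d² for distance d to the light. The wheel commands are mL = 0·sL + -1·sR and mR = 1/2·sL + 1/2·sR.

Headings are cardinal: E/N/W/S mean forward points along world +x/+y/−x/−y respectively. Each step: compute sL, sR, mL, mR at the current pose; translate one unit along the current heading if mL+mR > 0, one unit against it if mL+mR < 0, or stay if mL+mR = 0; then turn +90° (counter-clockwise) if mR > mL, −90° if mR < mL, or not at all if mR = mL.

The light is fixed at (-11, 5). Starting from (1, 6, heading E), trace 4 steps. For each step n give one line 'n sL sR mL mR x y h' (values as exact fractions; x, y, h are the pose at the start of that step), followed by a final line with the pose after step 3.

n=0: pose=(1,6,E); sL=120/241, sR=120/229; mL=-120/229, mR=28200/55189; mL+mR=-720/55189 → advance -1; mR−mL=57120/55189 → turn +1·90°
n=1: pose=(0,6,N); sL=3/2, sR=30/53; mL=-30/53, mR=219/212; mL+mR=99/212 → advance +1; mR−mL=339/212 → turn +1·90°
n=2: pose=(0,7,W); sL=24/13, sR=120/89; mL=-120/89, mR=1848/1157; mL+mR=288/1157 → advance +1; mR−mL=3408/1157 → turn +1·90°
n=3: pose=(-1,7,S); sL=12/17, sR=12/5; mL=-12/5, mR=132/85; mL+mR=-72/85 → advance -1; mR−mL=336/85 → turn +1·90°

0 120/241 120/229 -120/229 28200/55189 1 6 E
1 3/2 30/53 -30/53 219/212 0 6 N
2 24/13 120/89 -120/89 1848/1157 0 7 W
3 12/17 12/5 -12/5 132/85 -1 7 S
final -1 8 E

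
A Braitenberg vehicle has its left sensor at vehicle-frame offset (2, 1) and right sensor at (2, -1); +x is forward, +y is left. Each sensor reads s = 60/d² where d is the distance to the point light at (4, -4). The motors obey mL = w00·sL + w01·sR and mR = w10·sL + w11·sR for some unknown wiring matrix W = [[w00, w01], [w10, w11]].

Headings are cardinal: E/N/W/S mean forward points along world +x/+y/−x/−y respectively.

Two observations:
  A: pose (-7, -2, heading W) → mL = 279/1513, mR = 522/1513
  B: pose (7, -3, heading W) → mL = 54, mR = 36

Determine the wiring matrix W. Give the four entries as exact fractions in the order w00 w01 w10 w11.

1 -1/2 1/2 1/2

obs A: pose=(-7,-2,W) → sL=6/17, sR=30/89, mL=279/1513, mR=522/1513
obs B: pose=(7,-3,W) → sL=60, sR=12, mL=54, mR=36
sensor matrix S = [[6/17, 30/89], [60, 12]]; det S = -24192/1513
solve [mL_A; mL_B] = S·[w00; w01] and [mR_A; mR_B] = S·[w10; w11]:
  w00 = 1, w01 = -1/2, w10 = 1/2, w11 = 1/2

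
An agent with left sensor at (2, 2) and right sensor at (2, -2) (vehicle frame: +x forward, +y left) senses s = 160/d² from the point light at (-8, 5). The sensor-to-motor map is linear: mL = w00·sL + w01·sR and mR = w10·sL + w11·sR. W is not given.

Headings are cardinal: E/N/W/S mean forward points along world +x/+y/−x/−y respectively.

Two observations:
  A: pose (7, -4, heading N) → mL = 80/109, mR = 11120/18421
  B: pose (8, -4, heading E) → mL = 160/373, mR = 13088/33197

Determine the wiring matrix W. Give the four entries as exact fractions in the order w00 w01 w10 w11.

1 0 1/2 1/2

obs A: pose=(7,-4,N) → sL=80/109, sR=80/169, mL=80/109, mR=11120/18421
obs B: pose=(8,-4,E) → sL=160/373, sR=32/89, mL=160/373, mR=13088/33197
sensor matrix S = [[80/109, 80/169], [160/373, 32/89]]; det S = 37201920/611521937
solve [mL_A; mL_B] = S·[w00; w01] and [mR_A; mR_B] = S·[w10; w11]:
  w00 = 1, w01 = 0, w10 = 1/2, w11 = 1/2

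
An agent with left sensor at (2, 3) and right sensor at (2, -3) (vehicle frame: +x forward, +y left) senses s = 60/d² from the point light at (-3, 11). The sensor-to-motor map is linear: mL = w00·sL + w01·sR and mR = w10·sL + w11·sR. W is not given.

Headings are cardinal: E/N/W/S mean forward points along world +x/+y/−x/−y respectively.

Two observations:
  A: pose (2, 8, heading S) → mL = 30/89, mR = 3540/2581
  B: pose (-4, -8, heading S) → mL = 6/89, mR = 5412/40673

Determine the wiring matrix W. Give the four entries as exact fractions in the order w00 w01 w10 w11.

obs A: pose=(2,8,S) → sL=60/89, sR=60/29, mL=30/89, mR=3540/2581
obs B: pose=(-4,-8,S) → sL=12/89, sR=60/457, mL=6/89, mR=5412/40673
sensor matrix S = [[60/89, 60/29], [12/89, 60/457]]; det S = -224640/1179517
solve [mL_A; mL_B] = S·[w00; w01] and [mR_A; mR_B] = S·[w10; w11]:
  w00 = 1/2, w01 = 0, w10 = 1/2, w11 = 1/2

1/2 0 1/2 1/2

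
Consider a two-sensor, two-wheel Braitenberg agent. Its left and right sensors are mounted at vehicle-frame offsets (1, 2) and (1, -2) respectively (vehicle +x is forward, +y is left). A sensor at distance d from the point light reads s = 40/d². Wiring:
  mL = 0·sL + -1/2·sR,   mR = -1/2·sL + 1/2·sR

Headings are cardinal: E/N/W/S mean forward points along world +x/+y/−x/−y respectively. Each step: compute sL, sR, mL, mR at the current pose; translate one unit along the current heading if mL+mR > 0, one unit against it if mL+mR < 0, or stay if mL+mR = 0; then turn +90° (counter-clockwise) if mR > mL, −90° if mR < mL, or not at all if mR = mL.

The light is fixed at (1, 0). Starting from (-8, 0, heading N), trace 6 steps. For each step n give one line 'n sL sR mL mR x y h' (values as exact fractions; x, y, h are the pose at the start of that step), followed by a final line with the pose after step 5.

n=0: pose=(-8,0,N); sL=20/61, sR=4/5; mL=-2/5, mR=72/305; mL+mR=-10/61 → advance -1; mR−mL=194/305 → turn +1·90°
n=1: pose=(-8,-1,W); sL=40/109, sR=40/101; mL=-20/101, mR=160/11009; mL+mR=-20/109 → advance -1; mR−mL=2340/11009 → turn +1·90°
n=2: pose=(-7,-1,S); sL=1, sR=5/13; mL=-5/26, mR=-4/13; mL+mR=-1/2 → advance -1; mR−mL=-3/26 → turn -1·90°
n=3: pose=(-7,0,W); sL=8/17, sR=8/17; mL=-4/17, mR=0; mL+mR=-4/17 → advance -1; mR−mL=4/17 → turn +1·90°
n=4: pose=(-6,0,S); sL=20/13, sR=20/41; mL=-10/41, mR=-280/533; mL+mR=-10/13 → advance -1; mR−mL=-150/533 → turn -1·90°
n=5: pose=(-6,1,W); sL=8/13, sR=40/73; mL=-20/73, mR=-32/949; mL+mR=-4/13 → advance -1; mR−mL=228/949 → turn +1·90°

0 20/61 4/5 -2/5 72/305 -8 0 N
1 40/109 40/101 -20/101 160/11009 -8 -1 W
2 1 5/13 -5/26 -4/13 -7 -1 S
3 8/17 8/17 -4/17 0 -7 0 W
4 20/13 20/41 -10/41 -280/533 -6 0 S
5 8/13 40/73 -20/73 -32/949 -6 1 W
final -5 1 S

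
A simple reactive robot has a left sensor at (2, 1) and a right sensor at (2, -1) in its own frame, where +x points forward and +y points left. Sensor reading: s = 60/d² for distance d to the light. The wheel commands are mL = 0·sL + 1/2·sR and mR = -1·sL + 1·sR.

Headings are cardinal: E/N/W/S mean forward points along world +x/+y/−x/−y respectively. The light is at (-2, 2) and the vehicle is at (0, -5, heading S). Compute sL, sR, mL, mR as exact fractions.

left sensor world pos  = (1, -7); dL² = 90
right sensor world pos = (-1, -7); dR² = 82
sL = 60/90 = 2/3
sR = 60/82 = 30/41
mL = 0·sL + 1/2·sR = 15/41
mR = -1·sL + 1·sR = 8/123

2/3 30/41 15/41 8/123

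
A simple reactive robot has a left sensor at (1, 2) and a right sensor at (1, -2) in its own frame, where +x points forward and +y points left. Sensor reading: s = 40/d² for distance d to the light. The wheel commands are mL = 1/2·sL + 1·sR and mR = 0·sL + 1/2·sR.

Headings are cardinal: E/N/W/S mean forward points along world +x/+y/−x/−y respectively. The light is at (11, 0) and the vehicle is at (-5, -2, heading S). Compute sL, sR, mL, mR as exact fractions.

left sensor world pos  = (-3, -3); dL² = 205
right sensor world pos = (-7, -3); dR² = 333
sL = 40/205 = 8/41
sR = 40/333 = 40/333
mL = 1/2·sL + 1·sR = 2972/13653
mR = 0·sL + 1/2·sR = 20/333

8/41 40/333 2972/13653 20/333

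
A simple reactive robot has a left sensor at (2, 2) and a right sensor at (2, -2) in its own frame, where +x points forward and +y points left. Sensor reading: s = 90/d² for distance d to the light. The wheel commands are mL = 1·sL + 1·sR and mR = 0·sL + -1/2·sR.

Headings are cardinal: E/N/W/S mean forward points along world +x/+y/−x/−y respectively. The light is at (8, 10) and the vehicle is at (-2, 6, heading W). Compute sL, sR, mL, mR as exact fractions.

1/2 45/74 41/37 -45/148

left sensor world pos  = (-4, 4); dL² = 180
right sensor world pos = (-4, 8); dR² = 148
sL = 90/180 = 1/2
sR = 90/148 = 45/74
mL = 1·sL + 1·sR = 41/37
mR = 0·sL + -1/2·sR = -45/148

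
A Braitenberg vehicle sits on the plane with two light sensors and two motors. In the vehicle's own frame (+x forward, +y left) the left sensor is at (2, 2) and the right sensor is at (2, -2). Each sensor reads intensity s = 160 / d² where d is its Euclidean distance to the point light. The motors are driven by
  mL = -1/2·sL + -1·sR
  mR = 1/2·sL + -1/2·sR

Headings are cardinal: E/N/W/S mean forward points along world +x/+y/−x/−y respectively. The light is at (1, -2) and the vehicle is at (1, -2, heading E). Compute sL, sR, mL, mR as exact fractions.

20 20 -30 0

left sensor world pos  = (3, 0); dL² = 8
right sensor world pos = (3, -4); dR² = 8
sL = 160/8 = 20
sR = 160/8 = 20
mL = -1/2·sL + -1·sR = -30
mR = 1/2·sL + -1/2·sR = 0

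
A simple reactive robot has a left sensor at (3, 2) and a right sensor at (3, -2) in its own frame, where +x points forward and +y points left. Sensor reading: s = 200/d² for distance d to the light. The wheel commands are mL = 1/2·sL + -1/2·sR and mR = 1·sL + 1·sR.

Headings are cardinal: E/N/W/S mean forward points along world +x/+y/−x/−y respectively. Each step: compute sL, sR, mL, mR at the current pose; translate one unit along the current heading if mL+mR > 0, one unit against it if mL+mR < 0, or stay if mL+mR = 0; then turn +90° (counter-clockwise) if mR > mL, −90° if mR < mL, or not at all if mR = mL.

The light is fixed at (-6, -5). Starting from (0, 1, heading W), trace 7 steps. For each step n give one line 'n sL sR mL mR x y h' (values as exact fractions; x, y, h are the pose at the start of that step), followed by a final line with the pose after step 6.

0 8 200/73 192/73 784/73 0 1 W
1 100/29 100/9 -1000/261 3800/261 -1 1 S
2 200/113 200/73 -4000/8249 37200/8249 -1 0 E
3 5/2 25/16 15/32 65/16 0 0 N
4 8 200/73 192/73 784/73 0 1 W
5 100/29 100/9 -1000/261 3800/261 -1 1 S
6 200/113 200/73 -4000/8249 37200/8249 -1 0 E
final 0 0 N

n=0: pose=(0,1,W); sL=8, sR=200/73; mL=192/73, mR=784/73; mL+mR=976/73 → advance +1; mR−mL=592/73 → turn +1·90°
n=1: pose=(-1,1,S); sL=100/29, sR=100/9; mL=-1000/261, mR=3800/261; mL+mR=2800/261 → advance +1; mR−mL=1600/87 → turn +1·90°
n=2: pose=(-1,0,E); sL=200/113, sR=200/73; mL=-4000/8249, mR=37200/8249; mL+mR=33200/8249 → advance +1; mR−mL=41200/8249 → turn +1·90°
n=3: pose=(0,0,N); sL=5/2, sR=25/16; mL=15/32, mR=65/16; mL+mR=145/32 → advance +1; mR−mL=115/32 → turn +1·90°
n=4: pose=(0,1,W); sL=8, sR=200/73; mL=192/73, mR=784/73; mL+mR=976/73 → advance +1; mR−mL=592/73 → turn +1·90°
n=5: pose=(-1,1,S); sL=100/29, sR=100/9; mL=-1000/261, mR=3800/261; mL+mR=2800/261 → advance +1; mR−mL=1600/87 → turn +1·90°
n=6: pose=(-1,0,E); sL=200/113, sR=200/73; mL=-4000/8249, mR=37200/8249; mL+mR=33200/8249 → advance +1; mR−mL=41200/8249 → turn +1·90°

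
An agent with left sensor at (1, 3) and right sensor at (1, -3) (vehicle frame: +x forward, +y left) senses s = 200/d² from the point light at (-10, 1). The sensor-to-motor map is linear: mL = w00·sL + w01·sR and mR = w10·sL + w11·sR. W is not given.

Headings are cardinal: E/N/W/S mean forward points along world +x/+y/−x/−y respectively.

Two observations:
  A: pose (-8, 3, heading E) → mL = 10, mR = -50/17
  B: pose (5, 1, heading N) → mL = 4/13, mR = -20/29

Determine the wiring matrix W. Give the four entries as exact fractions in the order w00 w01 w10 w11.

obs A: pose=(-8,3,E) → sL=100/17, sR=20, mL=10, mR=-50/17
obs B: pose=(5,1,N) → sL=40/29, sR=8/13, mL=4/13, mR=-20/29
sensor matrix S = [[100/17, 20], [40/29, 8/13]]; det S = -153600/6409
solve [mL_A; mL_B] = S·[w00; w01] and [mR_A; mR_B] = S·[w10; w11]:
  w00 = 0, w01 = 1/2, w10 = -1/2, w11 = 0

0 1/2 -1/2 0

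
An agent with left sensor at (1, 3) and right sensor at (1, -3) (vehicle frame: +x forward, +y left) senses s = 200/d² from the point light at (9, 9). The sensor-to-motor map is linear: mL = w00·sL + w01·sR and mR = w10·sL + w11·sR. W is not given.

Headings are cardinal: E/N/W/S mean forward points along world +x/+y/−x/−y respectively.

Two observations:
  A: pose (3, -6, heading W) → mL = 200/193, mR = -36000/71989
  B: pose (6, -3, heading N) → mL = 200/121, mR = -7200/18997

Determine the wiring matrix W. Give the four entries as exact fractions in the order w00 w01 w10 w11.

0 1 1 -1

obs A: pose=(3,-6,W) → sL=200/373, sR=200/193, mL=200/193, mR=-36000/71989
obs B: pose=(6,-3,N) → sL=200/157, sR=200/121, mL=200/121, mR=-7200/18997
sensor matrix S = [[200/373, 200/193], [200/157, 200/121]]; det S = -593280000/1367575033
solve [mL_A; mL_B] = S·[w00; w01] and [mR_A; mR_B] = S·[w10; w11]:
  w00 = 0, w01 = 1, w10 = 1, w11 = -1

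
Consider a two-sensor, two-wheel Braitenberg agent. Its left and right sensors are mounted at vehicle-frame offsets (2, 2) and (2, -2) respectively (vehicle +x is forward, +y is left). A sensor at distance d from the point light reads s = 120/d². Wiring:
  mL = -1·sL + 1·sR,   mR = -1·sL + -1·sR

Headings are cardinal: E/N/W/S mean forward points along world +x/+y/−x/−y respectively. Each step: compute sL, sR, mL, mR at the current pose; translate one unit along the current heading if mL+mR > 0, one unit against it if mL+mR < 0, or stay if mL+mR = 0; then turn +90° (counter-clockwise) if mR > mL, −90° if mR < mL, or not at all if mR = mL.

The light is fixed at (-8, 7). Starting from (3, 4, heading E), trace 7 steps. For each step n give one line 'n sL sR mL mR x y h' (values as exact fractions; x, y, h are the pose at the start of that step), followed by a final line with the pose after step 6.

0 12/17 60/97 -144/1649 -2184/1649 3 4 E
1 120/169 120/89 9600/15041 -30960/15041 2 4 S
2 3/2 15/8 3/8 -27/8 2 5 W
3 40/27 120/169 -3520/4563 -10000/4563 3 5 N
4 12/17 60/97 -144/1649 -2184/1649 3 4 E
5 120/169 120/89 9600/15041 -30960/15041 2 4 S
6 3/2 15/8 3/8 -27/8 2 5 W
final 3 5 N

n=0: pose=(3,4,E); sL=12/17, sR=60/97; mL=-144/1649, mR=-2184/1649; mL+mR=-24/17 → advance -1; mR−mL=-120/97 → turn -1·90°
n=1: pose=(2,4,S); sL=120/169, sR=120/89; mL=9600/15041, mR=-30960/15041; mL+mR=-240/169 → advance -1; mR−mL=-240/89 → turn -1·90°
n=2: pose=(2,5,W); sL=3/2, sR=15/8; mL=3/8, mR=-27/8; mL+mR=-3 → advance -1; mR−mL=-15/4 → turn -1·90°
n=3: pose=(3,5,N); sL=40/27, sR=120/169; mL=-3520/4563, mR=-10000/4563; mL+mR=-80/27 → advance -1; mR−mL=-240/169 → turn -1·90°
n=4: pose=(3,4,E); sL=12/17, sR=60/97; mL=-144/1649, mR=-2184/1649; mL+mR=-24/17 → advance -1; mR−mL=-120/97 → turn -1·90°
n=5: pose=(2,4,S); sL=120/169, sR=120/89; mL=9600/15041, mR=-30960/15041; mL+mR=-240/169 → advance -1; mR−mL=-240/89 → turn -1·90°
n=6: pose=(2,5,W); sL=3/2, sR=15/8; mL=3/8, mR=-27/8; mL+mR=-3 → advance -1; mR−mL=-15/4 → turn -1·90°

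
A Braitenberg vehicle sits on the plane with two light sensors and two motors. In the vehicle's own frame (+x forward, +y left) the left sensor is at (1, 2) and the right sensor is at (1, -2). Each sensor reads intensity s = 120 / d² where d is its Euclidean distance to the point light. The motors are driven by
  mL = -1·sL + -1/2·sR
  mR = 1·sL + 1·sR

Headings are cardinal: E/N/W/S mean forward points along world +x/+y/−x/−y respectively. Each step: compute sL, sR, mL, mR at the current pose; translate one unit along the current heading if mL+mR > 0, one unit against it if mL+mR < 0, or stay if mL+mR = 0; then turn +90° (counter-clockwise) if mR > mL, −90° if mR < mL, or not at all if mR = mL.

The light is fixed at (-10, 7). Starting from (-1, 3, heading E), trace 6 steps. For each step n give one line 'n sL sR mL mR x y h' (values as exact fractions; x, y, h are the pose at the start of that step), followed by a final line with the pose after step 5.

0 15/13 15/17 -705/442 450/221 -1 3 E
1 120/73 40/51 -7580/3723 9040/3723 0 3 N
2 60/53 60/41 -4050/2173 5640/2173 0 4 W
3 120/137 24/13 -3204/1781 4848/1781 -1 4 S
4 15/13 15/17 -705/442 450/221 -1 3 E
5 120/73 40/51 -7580/3723 9040/3723 0 3 N
final 0 4 W

n=0: pose=(-1,3,E); sL=15/13, sR=15/17; mL=-705/442, mR=450/221; mL+mR=15/34 → advance +1; mR−mL=1605/442 → turn +1·90°
n=1: pose=(0,3,N); sL=120/73, sR=40/51; mL=-7580/3723, mR=9040/3723; mL+mR=20/51 → advance +1; mR−mL=5540/1241 → turn +1·90°
n=2: pose=(0,4,W); sL=60/53, sR=60/41; mL=-4050/2173, mR=5640/2173; mL+mR=30/41 → advance +1; mR−mL=9690/2173 → turn +1·90°
n=3: pose=(-1,4,S); sL=120/137, sR=24/13; mL=-3204/1781, mR=4848/1781; mL+mR=12/13 → advance +1; mR−mL=8052/1781 → turn +1·90°
n=4: pose=(-1,3,E); sL=15/13, sR=15/17; mL=-705/442, mR=450/221; mL+mR=15/34 → advance +1; mR−mL=1605/442 → turn +1·90°
n=5: pose=(0,3,N); sL=120/73, sR=40/51; mL=-7580/3723, mR=9040/3723; mL+mR=20/51 → advance +1; mR−mL=5540/1241 → turn +1·90°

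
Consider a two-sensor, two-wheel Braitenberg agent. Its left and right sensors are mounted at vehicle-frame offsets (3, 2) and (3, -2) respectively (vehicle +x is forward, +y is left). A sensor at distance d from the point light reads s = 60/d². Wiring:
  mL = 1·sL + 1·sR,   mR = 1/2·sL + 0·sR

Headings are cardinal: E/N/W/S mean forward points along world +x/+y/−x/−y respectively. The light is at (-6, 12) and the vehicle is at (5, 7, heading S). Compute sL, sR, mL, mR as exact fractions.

left sensor world pos  = (7, 4); dL² = 233
right sensor world pos = (3, 4); dR² = 145
sL = 60/233 = 60/233
sR = 60/145 = 12/29
mL = 1·sL + 1·sR = 4536/6757
mR = 1/2·sL + 0·sR = 30/233

60/233 12/29 4536/6757 30/233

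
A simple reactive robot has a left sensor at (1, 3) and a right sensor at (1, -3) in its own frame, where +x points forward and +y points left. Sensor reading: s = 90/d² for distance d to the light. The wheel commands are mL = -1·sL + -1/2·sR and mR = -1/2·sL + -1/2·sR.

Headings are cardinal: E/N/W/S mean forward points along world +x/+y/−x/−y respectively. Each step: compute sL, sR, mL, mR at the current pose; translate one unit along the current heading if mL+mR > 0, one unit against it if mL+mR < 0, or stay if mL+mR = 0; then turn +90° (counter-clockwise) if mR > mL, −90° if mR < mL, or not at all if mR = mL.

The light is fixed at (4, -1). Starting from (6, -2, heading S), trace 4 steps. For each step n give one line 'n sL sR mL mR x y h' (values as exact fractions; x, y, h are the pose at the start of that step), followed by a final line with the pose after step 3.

n=0: pose=(6,-2,S); sL=90/29, sR=18; mL=-351/29, mR=-306/29; mL+mR=-657/29 → advance -1; mR−mL=45/29 → turn +1·90°
n=1: pose=(6,-1,E); sL=5, sR=5; mL=-15/2, mR=-5; mL+mR=-25/2 → advance -1; mR−mL=5/2 → turn +1·90°
n=2: pose=(5,-1,N); sL=18, sR=90/17; mL=-351/17, mR=-198/17; mL+mR=-549/17 → advance -1; mR−mL=9 → turn +1·90°
n=3: pose=(5,-2,W); sL=45/8, sR=45/2; mL=-135/8, mR=-225/16; mL+mR=-495/16 → advance -1; mR−mL=45/16 → turn +1·90°

0 90/29 18 -351/29 -306/29 6 -2 S
1 5 5 -15/2 -5 6 -1 E
2 18 90/17 -351/17 -198/17 5 -1 N
3 45/8 45/2 -135/8 -225/16 5 -2 W
final 6 -2 S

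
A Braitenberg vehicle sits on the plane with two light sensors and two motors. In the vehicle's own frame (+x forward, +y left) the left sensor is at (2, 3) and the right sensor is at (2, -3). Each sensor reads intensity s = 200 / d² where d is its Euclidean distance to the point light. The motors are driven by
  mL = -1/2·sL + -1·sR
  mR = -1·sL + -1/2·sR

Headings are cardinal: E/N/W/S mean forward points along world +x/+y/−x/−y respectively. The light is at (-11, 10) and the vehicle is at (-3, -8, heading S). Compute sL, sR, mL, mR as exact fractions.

left sensor world pos  = (0, -10); dL² = 521
right sensor world pos = (-6, -10); dR² = 425
sL = 200/521 = 200/521
sR = 200/425 = 8/17
mL = -1/2·sL + -1·sR = -5868/8857
mR = -1·sL + -1/2·sR = -5484/8857

200/521 8/17 -5868/8857 -5484/8857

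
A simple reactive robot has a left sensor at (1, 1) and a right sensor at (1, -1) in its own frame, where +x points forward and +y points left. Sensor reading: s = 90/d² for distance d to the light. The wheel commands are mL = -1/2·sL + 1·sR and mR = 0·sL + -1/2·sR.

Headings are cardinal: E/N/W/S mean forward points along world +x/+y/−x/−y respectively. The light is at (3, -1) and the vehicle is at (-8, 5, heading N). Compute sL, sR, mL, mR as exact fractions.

left sensor world pos  = (-9, 6); dL² = 193
right sensor world pos = (-7, 6); dR² = 149
sL = 90/193 = 90/193
sR = 90/149 = 90/149
mL = -1/2·sL + 1·sR = 10665/28757
mR = 0·sL + -1/2·sR = -45/149

90/193 90/149 10665/28757 -45/149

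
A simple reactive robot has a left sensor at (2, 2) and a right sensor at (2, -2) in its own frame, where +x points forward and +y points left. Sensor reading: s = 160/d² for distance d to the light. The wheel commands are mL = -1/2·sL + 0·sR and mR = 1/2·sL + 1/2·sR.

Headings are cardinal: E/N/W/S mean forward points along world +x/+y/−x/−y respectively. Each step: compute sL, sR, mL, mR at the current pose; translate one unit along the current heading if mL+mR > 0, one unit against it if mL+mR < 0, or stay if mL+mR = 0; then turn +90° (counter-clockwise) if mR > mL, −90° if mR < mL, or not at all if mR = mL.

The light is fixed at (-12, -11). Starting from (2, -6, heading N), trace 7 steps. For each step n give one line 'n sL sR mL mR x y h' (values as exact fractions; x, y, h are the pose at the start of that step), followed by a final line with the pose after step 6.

0 160/193 32/61 -80/193 7968/11773 2 -6 N
1 1 10/13 -1/2 23/26 2 -5 W
2 160/241 160/137 -80/241 30240/33017 1 -5 S
3 80/137 80/117 -40/137 10160/16029 1 -6 E
4 160/193 32/61 -80/193 7968/11773 2 -6 N
5 1 10/13 -1/2 23/26 2 -5 W
6 160/241 160/137 -80/241 30240/33017 1 -5 S
final 1 -6 E

n=0: pose=(2,-6,N); sL=160/193, sR=32/61; mL=-80/193, mR=7968/11773; mL+mR=16/61 → advance +1; mR−mL=12848/11773 → turn +1·90°
n=1: pose=(2,-5,W); sL=1, sR=10/13; mL=-1/2, mR=23/26; mL+mR=5/13 → advance +1; mR−mL=18/13 → turn +1·90°
n=2: pose=(1,-5,S); sL=160/241, sR=160/137; mL=-80/241, mR=30240/33017; mL+mR=80/137 → advance +1; mR−mL=41200/33017 → turn +1·90°
n=3: pose=(1,-6,E); sL=80/137, sR=80/117; mL=-40/137, mR=10160/16029; mL+mR=40/117 → advance +1; mR−mL=14840/16029 → turn +1·90°
n=4: pose=(2,-6,N); sL=160/193, sR=32/61; mL=-80/193, mR=7968/11773; mL+mR=16/61 → advance +1; mR−mL=12848/11773 → turn +1·90°
n=5: pose=(2,-5,W); sL=1, sR=10/13; mL=-1/2, mR=23/26; mL+mR=5/13 → advance +1; mR−mL=18/13 → turn +1·90°
n=6: pose=(1,-5,S); sL=160/241, sR=160/137; mL=-80/241, mR=30240/33017; mL+mR=80/137 → advance +1; mR−mL=41200/33017 → turn +1·90°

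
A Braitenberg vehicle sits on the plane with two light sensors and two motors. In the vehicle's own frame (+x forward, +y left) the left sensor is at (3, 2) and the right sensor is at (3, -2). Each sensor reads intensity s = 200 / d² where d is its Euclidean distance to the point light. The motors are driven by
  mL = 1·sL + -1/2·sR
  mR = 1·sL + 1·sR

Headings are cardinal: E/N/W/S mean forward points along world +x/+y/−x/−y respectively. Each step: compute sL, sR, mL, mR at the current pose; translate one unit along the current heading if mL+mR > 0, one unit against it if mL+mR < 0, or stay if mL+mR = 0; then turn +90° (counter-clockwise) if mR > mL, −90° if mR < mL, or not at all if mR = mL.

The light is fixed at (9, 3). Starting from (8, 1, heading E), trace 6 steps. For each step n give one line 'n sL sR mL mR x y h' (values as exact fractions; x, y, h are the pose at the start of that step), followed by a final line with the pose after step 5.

n=0: pose=(8,1,E); sL=50, sR=10; mL=45, mR=60; mL+mR=105 → advance +1; mR−mL=15 → turn +1·90°
n=1: pose=(9,1,N); sL=40, sR=40; mL=20, mR=80; mL+mR=100 → advance +1; mR−mL=60 → turn +1·90°
n=2: pose=(9,2,W); sL=100/9, sR=20; mL=10/9, mR=280/9; mL+mR=290/9 → advance +1; mR−mL=30 → turn +1·90°
n=3: pose=(8,2,S); sL=200/17, sR=8; mL=132/17, mR=336/17; mL+mR=468/17 → advance +1; mR−mL=12 → turn +1·90°
n=4: pose=(8,1,E); sL=50, sR=10; mL=45, mR=60; mL+mR=105 → advance +1; mR−mL=15 → turn +1·90°
n=5: pose=(9,1,N); sL=40, sR=40; mL=20, mR=80; mL+mR=100 → advance +1; mR−mL=60 → turn +1·90°

0 50 10 45 60 8 1 E
1 40 40 20 80 9 1 N
2 100/9 20 10/9 280/9 9 2 W
3 200/17 8 132/17 336/17 8 2 S
4 50 10 45 60 8 1 E
5 40 40 20 80 9 1 N
final 9 2 W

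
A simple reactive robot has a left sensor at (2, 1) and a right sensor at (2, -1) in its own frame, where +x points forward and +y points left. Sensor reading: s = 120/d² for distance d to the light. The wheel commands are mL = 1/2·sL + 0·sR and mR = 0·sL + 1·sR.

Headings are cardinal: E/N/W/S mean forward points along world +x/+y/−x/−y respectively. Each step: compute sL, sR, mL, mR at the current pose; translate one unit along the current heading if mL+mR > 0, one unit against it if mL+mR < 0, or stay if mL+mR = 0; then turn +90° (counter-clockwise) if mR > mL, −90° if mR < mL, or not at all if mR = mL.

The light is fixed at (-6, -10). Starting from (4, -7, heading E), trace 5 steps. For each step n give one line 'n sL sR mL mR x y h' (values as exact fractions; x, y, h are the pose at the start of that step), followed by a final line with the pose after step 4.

0 3/4 30/37 3/8 30/37 4 -7 E
1 24/25 120/169 12/25 120/169 5 -7 N
2 4/3 60/53 2/3 60/53 5 -6 W
3 24/25 24/17 12/25 24/17 4 -6 S
4 3/4 30/37 3/8 30/37 4 -7 E
final 5 -7 N

n=0: pose=(4,-7,E); sL=3/4, sR=30/37; mL=3/8, mR=30/37; mL+mR=351/296 → advance +1; mR−mL=129/296 → turn +1·90°
n=1: pose=(5,-7,N); sL=24/25, sR=120/169; mL=12/25, mR=120/169; mL+mR=5028/4225 → advance +1; mR−mL=972/4225 → turn +1·90°
n=2: pose=(5,-6,W); sL=4/3, sR=60/53; mL=2/3, mR=60/53; mL+mR=286/159 → advance +1; mR−mL=74/159 → turn +1·90°
n=3: pose=(4,-6,S); sL=24/25, sR=24/17; mL=12/25, mR=24/17; mL+mR=804/425 → advance +1; mR−mL=396/425 → turn +1·90°
n=4: pose=(4,-7,E); sL=3/4, sR=30/37; mL=3/8, mR=30/37; mL+mR=351/296 → advance +1; mR−mL=129/296 → turn +1·90°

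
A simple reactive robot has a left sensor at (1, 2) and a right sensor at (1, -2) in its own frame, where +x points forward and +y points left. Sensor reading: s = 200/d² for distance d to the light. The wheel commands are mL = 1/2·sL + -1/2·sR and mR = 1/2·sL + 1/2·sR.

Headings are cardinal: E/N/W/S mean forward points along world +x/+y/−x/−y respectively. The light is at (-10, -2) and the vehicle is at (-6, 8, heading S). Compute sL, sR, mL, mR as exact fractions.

200/117 40/17 -640/1989 4040/1989

left sensor world pos  = (-4, 7); dL² = 117
right sensor world pos = (-8, 7); dR² = 85
sL = 200/117 = 200/117
sR = 200/85 = 40/17
mL = 1/2·sL + -1/2·sR = -640/1989
mR = 1/2·sL + 1/2·sR = 4040/1989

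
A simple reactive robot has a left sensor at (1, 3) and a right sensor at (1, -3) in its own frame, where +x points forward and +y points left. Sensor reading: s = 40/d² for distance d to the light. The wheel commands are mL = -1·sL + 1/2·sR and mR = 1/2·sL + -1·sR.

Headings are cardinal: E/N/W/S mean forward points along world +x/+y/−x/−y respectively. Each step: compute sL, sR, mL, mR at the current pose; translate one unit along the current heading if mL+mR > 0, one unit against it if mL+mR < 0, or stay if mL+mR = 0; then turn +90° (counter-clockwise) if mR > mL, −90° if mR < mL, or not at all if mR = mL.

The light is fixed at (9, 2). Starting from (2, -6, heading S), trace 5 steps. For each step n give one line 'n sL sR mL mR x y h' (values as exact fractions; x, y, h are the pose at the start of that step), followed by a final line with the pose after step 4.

0 40/97 40/181 -5300/17557 -260/17557 2 -6 S
1 10/13 5/17 -275/442 20/221 2 -5 E
2 40/157 40/61 700/9577 -5060/9577 1 -5 N
3 20/37 4/17 -266/629 22/629 1 -6 E
4 40/193 8/17 92/3281 -1204/3281 0 -6 N
final 0 -7 E

n=0: pose=(2,-6,S); sL=40/97, sR=40/181; mL=-5300/17557, mR=-260/17557; mL+mR=-5560/17557 → advance -1; mR−mL=5040/17557 → turn +1·90°
n=1: pose=(2,-5,E); sL=10/13, sR=5/17; mL=-275/442, mR=20/221; mL+mR=-235/442 → advance -1; mR−mL=315/442 → turn +1·90°
n=2: pose=(1,-5,N); sL=40/157, sR=40/61; mL=700/9577, mR=-5060/9577; mL+mR=-4360/9577 → advance -1; mR−mL=-5760/9577 → turn -1·90°
n=3: pose=(1,-6,E); sL=20/37, sR=4/17; mL=-266/629, mR=22/629; mL+mR=-244/629 → advance -1; mR−mL=288/629 → turn +1·90°
n=4: pose=(0,-6,N); sL=40/193, sR=8/17; mL=92/3281, mR=-1204/3281; mL+mR=-1112/3281 → advance -1; mR−mL=-1296/3281 → turn -1·90°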